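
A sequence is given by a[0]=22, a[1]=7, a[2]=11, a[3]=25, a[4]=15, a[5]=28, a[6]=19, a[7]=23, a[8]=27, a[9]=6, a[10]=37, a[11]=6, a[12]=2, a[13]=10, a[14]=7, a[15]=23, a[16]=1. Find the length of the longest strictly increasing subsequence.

Track the smallest tail for each achievable length (strict):
22 → extends → [22]
7 → replaces 22 → [7]
11 → extends → [7, 11]
25 → extends → [7, 11, 25]
15 → replaces 25 → [7, 11, 15]
28 → extends → [7, 11, 15, 28]
19 → replaces 28 → [7, 11, 15, 19]
23 → extends → [7, 11, 15, 19, 23]
27 → extends → [7, 11, 15, 19, 23, 27]
6 → replaces 7 → [6, 11, 15, 19, 23, 27]
37 → extends → [6, 11, 15, 19, 23, 27, 37]
6 → already a tail → [6, 11, 15, 19, 23, 27, 37]
2 → replaces 6 → [2, 11, 15, 19, 23, 27, 37]
10 → replaces 11 → [2, 10, 15, 19, 23, 27, 37]
7 → replaces 10 → [2, 7, 15, 19, 23, 27, 37]
23 → already a tail → [2, 7, 15, 19, 23, 27, 37]
1 → replaces 2 → [1, 7, 15, 19, 23, 27, 37]
Seven tails, so the longest strictly increasing subsequence has length 7 (e.g. 7, 11, 15, 19, 23, 27, 37).

7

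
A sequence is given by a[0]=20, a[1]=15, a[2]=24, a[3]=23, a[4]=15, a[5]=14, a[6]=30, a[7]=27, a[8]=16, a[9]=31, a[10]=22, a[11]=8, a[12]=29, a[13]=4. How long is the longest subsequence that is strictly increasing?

Let dp[i] be the length of the longest such subsequence ending at index i:
i:      0  1  2  3  4  5  6  7  8  9 10 11 12 13
a[i]:  20 15 24 23 15 14 30 27 16 31 22  8 29  4
dp:     1  1  2  2  1  1  3  3  2  4  3  1  4  1
Maximum dp value is 4.

4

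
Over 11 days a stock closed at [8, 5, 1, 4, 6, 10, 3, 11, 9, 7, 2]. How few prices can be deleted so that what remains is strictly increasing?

6

Fewest deletions = n − (longest strictly increasing subsequence).
i:      1  2  3  4  5  6  7  8  9 10 11
a[i]:   8  5  1  4  6 10  3 11  9  7  2
dp:     1  1  1  2  3  4  2  5  4  4  2
max dp = 5, so deletions = 11 − 5 = 6.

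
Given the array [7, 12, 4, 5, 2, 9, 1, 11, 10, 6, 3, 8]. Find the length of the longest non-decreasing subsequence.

4

Track the smallest tail for each achievable length (allowing ties):
7 → extends → [7]
12 → extends → [7, 12]
4 → replaces 7 → [4, 12]
5 → replaces 12 → [4, 5]
2 → replaces 4 → [2, 5]
9 → extends → [2, 5, 9]
1 → replaces 2 → [1, 5, 9]
11 → extends → [1, 5, 9, 11]
10 → replaces 11 → [1, 5, 9, 10]
6 → replaces 9 → [1, 5, 6, 10]
3 → replaces 5 → [1, 3, 6, 10]
8 → replaces 10 → [1, 3, 6, 8]
Four tails, so the longest non-decreasing subsequence has length 4 (e.g. 4, 5, 9, 11).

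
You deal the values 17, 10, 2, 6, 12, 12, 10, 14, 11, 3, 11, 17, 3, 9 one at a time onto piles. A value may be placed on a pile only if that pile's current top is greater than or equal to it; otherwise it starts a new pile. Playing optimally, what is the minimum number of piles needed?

The minimum number of non-increasing subsequences covering a sequence equals the length of its longest strictly increasing subsequence.
LIS length is 5 (e.g. 2, 6, 12, 14, 17), so 5 piles are needed.

5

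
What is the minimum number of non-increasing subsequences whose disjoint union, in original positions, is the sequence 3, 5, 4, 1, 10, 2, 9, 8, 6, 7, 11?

5

Place each on the leftmost legal pile:
3 → new pile 1 (tops now [3])
5 → new pile 2 (tops now [3, 5])
4 → pile 2 (tops now [3, 4])
1 → pile 1 (tops now [1, 4])
10 → new pile 3 (tops now [1, 4, 10])
2 → pile 2 (tops now [1, 2, 10])
9 → pile 3 (tops now [1, 2, 9])
8 → pile 3 (tops now [1, 2, 8])
6 → pile 3 (tops now [1, 2, 6])
7 → new pile 4 (tops now [1, 2, 6, 7])
11 → new pile 5 (tops now [1, 2, 6, 7, 11])
Five piles.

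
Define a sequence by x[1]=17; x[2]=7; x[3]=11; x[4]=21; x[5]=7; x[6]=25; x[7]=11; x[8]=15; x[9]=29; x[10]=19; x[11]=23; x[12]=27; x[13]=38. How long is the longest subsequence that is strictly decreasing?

Negate each value so 'decreasing' becomes 'increasing', then run patience tails on the negated sequence:
-17 → extends → [-17]
-7 → extends → [-17, -7]
-11 → replaces -7 → [-17, -11]
-21 → replaces -17 → [-21, -11]
-7 → extends → [-21, -11, -7]
-25 → replaces -21 → [-25, -11, -7]
-11 → already a tail → [-25, -11, -7]
-15 → replaces -11 → [-25, -15, -7]
-29 → replaces -25 → [-29, -15, -7]
-19 → replaces -15 → [-29, -19, -7]
-23 → replaces -19 → [-29, -23, -7]
-27 → replaces -23 → [-29, -27, -7]
-38 → replaces -29 → [-38, -27, -7]
Three tails, so the longest strictly decreasing subsequence of the original has length 3.

3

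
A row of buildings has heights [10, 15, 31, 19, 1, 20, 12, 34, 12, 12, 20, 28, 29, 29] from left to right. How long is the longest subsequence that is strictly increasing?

6

Let dp[i] be the length of the longest such subsequence ending at index i:
i:      1  2  3  4  5  6  7  8  9 10 11 12 13 14
a[i]:  10 15 31 19  1 20 12 34 12 12 20 28 29 29
dp:     1  2  3  3  1  4  2  5  2  2  4  5  6  6
Maximum dp value is 6.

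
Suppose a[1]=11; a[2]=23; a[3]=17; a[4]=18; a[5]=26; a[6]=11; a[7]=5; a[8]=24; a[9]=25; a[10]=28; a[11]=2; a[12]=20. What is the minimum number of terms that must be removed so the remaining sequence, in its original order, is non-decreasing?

Fewest deletions = n − (longest non-decreasing subsequence).
i:      1  2  3  4  5  6  7  8  9 10 11 12
a[i]:  11 23 17 18 26 11  5 24 25 28  2 20
dp:     1  2  2  3  4  2  1  4  5  6  1  4
max dp = 6, so deletions = 12 − 6 = 6.

6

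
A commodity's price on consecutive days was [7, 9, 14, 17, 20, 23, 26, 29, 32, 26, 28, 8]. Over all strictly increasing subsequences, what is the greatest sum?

177

Let S[i] be the best sum of a strictly increasing subsequence ending at i:
i:       1   2   3   4   5   6   7   8   9  10  11  12
a[i]:    7   9  14  17  20  23  26  29  32  26  28   8
S:       7  16  30  47  67  90 116 145 177 116 144  15
Maximum is 177 (e.g. 7 + 9 + 14 + 17 + 20 + 23 + 26 + 29 + 32).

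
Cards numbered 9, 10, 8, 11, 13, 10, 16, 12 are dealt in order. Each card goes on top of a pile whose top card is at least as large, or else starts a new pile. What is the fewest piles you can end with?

Place each on the leftmost legal pile:
9 → new pile 1 (tops now [9])
10 → new pile 2 (tops now [9, 10])
8 → pile 1 (tops now [8, 10])
11 → new pile 3 (tops now [8, 10, 11])
13 → new pile 4 (tops now [8, 10, 11, 13])
10 → pile 2 (tops now [8, 10, 11, 13])
16 → new pile 5 (tops now [8, 10, 11, 13, 16])
12 → pile 4 (tops now [8, 10, 11, 12, 16])
Five piles.

5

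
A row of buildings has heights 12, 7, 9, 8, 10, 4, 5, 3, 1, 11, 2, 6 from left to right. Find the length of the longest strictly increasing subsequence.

Track the smallest tail for each achievable length (strict):
12 → extends → [12]
7 → replaces 12 → [7]
9 → extends → [7, 9]
8 → replaces 9 → [7, 8]
10 → extends → [7, 8, 10]
4 → replaces 7 → [4, 8, 10]
5 → replaces 8 → [4, 5, 10]
3 → replaces 4 → [3, 5, 10]
1 → replaces 3 → [1, 5, 10]
11 → extends → [1, 5, 10, 11]
2 → replaces 5 → [1, 2, 10, 11]
6 → replaces 10 → [1, 2, 6, 11]
Four tails, so the longest strictly increasing subsequence has length 4 (e.g. 7, 9, 10, 11).

4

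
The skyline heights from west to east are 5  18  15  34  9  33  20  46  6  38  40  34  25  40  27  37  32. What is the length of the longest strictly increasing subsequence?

Track the smallest tail for each achievable length (strict):
5 → extends → [5]
18 → extends → [5, 18]
15 → replaces 18 → [5, 15]
34 → extends → [5, 15, 34]
9 → replaces 15 → [5, 9, 34]
33 → replaces 34 → [5, 9, 33]
20 → replaces 33 → [5, 9, 20]
46 → extends → [5, 9, 20, 46]
6 → replaces 9 → [5, 6, 20, 46]
38 → replaces 46 → [5, 6, 20, 38]
40 → extends → [5, 6, 20, 38, 40]
34 → replaces 38 → [5, 6, 20, 34, 40]
25 → replaces 34 → [5, 6, 20, 25, 40]
40 → already a tail → [5, 6, 20, 25, 40]
27 → replaces 40 → [5, 6, 20, 25, 27]
37 → extends → [5, 6, 20, 25, 27, 37]
32 → replaces 37 → [5, 6, 20, 25, 27, 32]
Six tails, so the longest strictly increasing subsequence has length 6 (e.g. 5, 18, 20, 25, 27, 37).

6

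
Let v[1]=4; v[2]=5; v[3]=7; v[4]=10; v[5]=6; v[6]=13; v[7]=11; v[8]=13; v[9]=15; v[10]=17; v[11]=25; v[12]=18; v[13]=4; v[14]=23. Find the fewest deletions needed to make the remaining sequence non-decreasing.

Fewest deletions = n − (longest non-decreasing subsequence).
Patience tails:
4 → extends → [4]
5 → extends → [4, 5]
7 → extends → [4, 5, 7]
10 → extends → [4, 5, 7, 10]
6 → replaces 7 → [4, 5, 6, 10]
13 → extends → [4, 5, 6, 10, 13]
11 → replaces 13 → [4, 5, 6, 10, 11]
13 → extends → [4, 5, 6, 10, 11, 13]
15 → extends → [4, 5, 6, 10, 11, 13, 15]
17 → extends → [4, 5, 6, 10, 11, 13, 15, 17]
25 → extends → [4, 5, 6, 10, 11, 13, 15, 17, 25]
18 → replaces 25 → [4, 5, 6, 10, 11, 13, 15, 17, 18]
4 → replaces 5 → [4, 4, 6, 10, 11, 13, 15, 17, 18]
23 → extends → [4, 4, 6, 10, 11, 13, 15, 17, 18, 23]
Longest non-decreasing subsequence has length 10, so deletions = 14 − 10 = 4.

4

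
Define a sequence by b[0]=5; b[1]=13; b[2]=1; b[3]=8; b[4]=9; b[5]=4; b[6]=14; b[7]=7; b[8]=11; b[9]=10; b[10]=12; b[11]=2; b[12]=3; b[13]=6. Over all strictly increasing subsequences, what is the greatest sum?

Let S[i] be the best sum of a strictly increasing subsequence ending at i:
i:      0  1  2  3  4  5  6  7  8  9 10 11 12 13
b[i]:   5 13  1  8  9  4 14  7 11 10 12  2  3  6
S:      5 18  1 13 22  5 36 12 33 32 45  3  6 12
Maximum is 45 (e.g. 5 + 8 + 9 + 11 + 12).

45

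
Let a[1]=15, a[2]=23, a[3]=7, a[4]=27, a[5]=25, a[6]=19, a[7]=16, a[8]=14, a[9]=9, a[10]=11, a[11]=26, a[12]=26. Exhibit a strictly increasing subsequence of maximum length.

15, 23, 25, 26

Patience tails give the LIS length; then backtrack through the dp parents:
15 → extends → [15]
23 → extends → [15, 23]
7 → replaces 15 → [7, 23]
27 → extends → [7, 23, 27]
25 → replaces 27 → [7, 23, 25]
19 → replaces 23 → [7, 19, 25]
16 → replaces 19 → [7, 16, 25]
14 → replaces 16 → [7, 14, 25]
9 → replaces 14 → [7, 9, 25]
11 → replaces 25 → [7, 9, 11]
26 → extends → [7, 9, 11, 26]
26 → already a tail → [7, 9, 11, 26]
Length 4; one witness is 15, 23, 25, 26.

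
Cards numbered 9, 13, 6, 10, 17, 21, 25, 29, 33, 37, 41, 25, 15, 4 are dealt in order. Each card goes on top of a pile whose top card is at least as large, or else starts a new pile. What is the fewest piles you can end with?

The minimum number of non-increasing subsequences covering a sequence equals the length of its longest strictly increasing subsequence.
LIS length is 9 (e.g. 9, 13, 17, 21, 25, 29, 33, 37, 41), so 9 piles are needed.

9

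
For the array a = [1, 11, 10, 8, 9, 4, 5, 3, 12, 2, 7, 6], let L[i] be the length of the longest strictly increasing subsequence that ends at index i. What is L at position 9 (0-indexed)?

dp[i] = 1 + max{dp[j] : j<i, a[j]<a[i]} (or 1 if no such j):
i:      0  1  2  3  4  5  6  7  8  9 10 11
a[i]:   1 11 10  8  9  4  5  3 12  2  7  6
dp:     1  2  2  2  3  2  3  2  4  2  4  4
At index 9 the value is 2.

2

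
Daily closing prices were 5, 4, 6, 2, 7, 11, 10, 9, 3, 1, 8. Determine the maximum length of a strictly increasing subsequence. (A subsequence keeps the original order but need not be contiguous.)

4

Track the smallest tail for each achievable length (strict):
5 → extends → [5]
4 → replaces 5 → [4]
6 → extends → [4, 6]
2 → replaces 4 → [2, 6]
7 → extends → [2, 6, 7]
11 → extends → [2, 6, 7, 11]
10 → replaces 11 → [2, 6, 7, 10]
9 → replaces 10 → [2, 6, 7, 9]
3 → replaces 6 → [2, 3, 7, 9]
1 → replaces 2 → [1, 3, 7, 9]
8 → replaces 9 → [1, 3, 7, 8]
Four tails, so the longest strictly increasing subsequence has length 4 (e.g. 5, 6, 7, 11).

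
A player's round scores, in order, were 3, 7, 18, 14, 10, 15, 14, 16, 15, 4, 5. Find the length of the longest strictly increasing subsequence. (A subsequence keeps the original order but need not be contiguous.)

5

Track the smallest tail for each achievable length (strict):
3 → extends → [3]
7 → extends → [3, 7]
18 → extends → [3, 7, 18]
14 → replaces 18 → [3, 7, 14]
10 → replaces 14 → [3, 7, 10]
15 → extends → [3, 7, 10, 15]
14 → replaces 15 → [3, 7, 10, 14]
16 → extends → [3, 7, 10, 14, 16]
15 → replaces 16 → [3, 7, 10, 14, 15]
4 → replaces 7 → [3, 4, 10, 14, 15]
5 → replaces 10 → [3, 4, 5, 14, 15]
Five tails, so the longest strictly increasing subsequence has length 5 (e.g. 3, 7, 14, 15, 16).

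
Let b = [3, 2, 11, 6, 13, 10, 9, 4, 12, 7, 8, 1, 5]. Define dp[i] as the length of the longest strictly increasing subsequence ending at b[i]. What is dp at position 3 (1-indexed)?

dp[i] = 1 + max{dp[j] : j<i, b[j]<b[i]} (or 1 if no such j):
i:      1  2  3  4  5  6  7  8  9 10 11 12 13
b[i]:   3  2 11  6 13 10  9  4 12  7  8  1  5
dp:     1  1  2  2  3  3  3  2  4  3  4  1  3
At index 3 the value is 2.

2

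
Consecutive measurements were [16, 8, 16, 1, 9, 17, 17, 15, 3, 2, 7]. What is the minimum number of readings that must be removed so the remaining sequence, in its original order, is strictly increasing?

Fewest deletions = n − (longest strictly increasing subsequence).
Patience tails:
16 → extends → [16]
8 → replaces 16 → [8]
16 → extends → [8, 16]
1 → replaces 8 → [1, 16]
9 → replaces 16 → [1, 9]
17 → extends → [1, 9, 17]
17 → already a tail → [1, 9, 17]
15 → replaces 17 → [1, 9, 15]
3 → replaces 9 → [1, 3, 15]
2 → replaces 3 → [1, 2, 15]
7 → replaces 15 → [1, 2, 7]
Longest strictly increasing subsequence has length 3, so deletions = 11 − 3 = 8.

8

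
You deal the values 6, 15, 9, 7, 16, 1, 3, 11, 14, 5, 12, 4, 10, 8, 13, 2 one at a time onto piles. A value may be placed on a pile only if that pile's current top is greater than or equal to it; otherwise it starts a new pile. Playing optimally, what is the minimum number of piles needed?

5

The minimum number of non-increasing subsequences covering a sequence equals the length of its longest strictly increasing subsequence.
LIS length is 5 (e.g. 6, 9, 11, 12, 13), so 5 piles are needed.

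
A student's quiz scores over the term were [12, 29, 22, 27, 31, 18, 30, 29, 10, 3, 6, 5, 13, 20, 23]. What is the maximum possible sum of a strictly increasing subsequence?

92

Let S[i] be the best sum of a strictly increasing subsequence ending at i:
i:      1  2  3  4  5  6  7  8  9 10 11 12 13 14 15
a[i]:  12 29 22 27 31 18 30 29 10  3  6  5 13 20 23
S:     12 41 34 61 92 30 91 90 10  3  9  8 25 50 73
Maximum is 92 (e.g. 12 + 22 + 27 + 31).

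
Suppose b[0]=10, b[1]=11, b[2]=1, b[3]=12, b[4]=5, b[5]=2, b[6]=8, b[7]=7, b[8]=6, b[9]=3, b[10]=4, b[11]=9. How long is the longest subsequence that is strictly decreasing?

5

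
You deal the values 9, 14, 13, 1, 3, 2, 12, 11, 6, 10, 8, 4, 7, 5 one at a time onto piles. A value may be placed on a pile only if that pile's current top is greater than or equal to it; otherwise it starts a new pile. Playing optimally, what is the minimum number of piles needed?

4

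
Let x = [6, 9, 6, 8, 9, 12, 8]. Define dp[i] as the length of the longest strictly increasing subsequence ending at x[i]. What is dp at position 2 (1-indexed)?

2

dp[i] = 1 + max{dp[j] : j<i, x[j]<x[i]} (or 1 if no such j):
i:      1  2  3  4  5  6  7
x[i]:   6  9  6  8  9 12  8
dp:     1  2  1  2  3  4  2
At index 2 the value is 2.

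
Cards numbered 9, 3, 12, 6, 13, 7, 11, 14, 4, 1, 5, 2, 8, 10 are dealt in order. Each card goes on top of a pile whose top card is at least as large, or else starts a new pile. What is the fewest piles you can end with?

5

The minimum number of non-increasing subsequences covering a sequence equals the length of its longest strictly increasing subsequence.
LIS length is 5 (e.g. 3, 6, 7, 11, 14), so 5 piles are needed.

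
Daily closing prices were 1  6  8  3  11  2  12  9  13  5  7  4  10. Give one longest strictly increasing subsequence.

1, 6, 8, 11, 12, 13

Patience tails give the LIS length; then backtrack through the dp parents:
1 → extends → [1]
6 → extends → [1, 6]
8 → extends → [1, 6, 8]
3 → replaces 6 → [1, 3, 8]
11 → extends → [1, 3, 8, 11]
2 → replaces 3 → [1, 2, 8, 11]
12 → extends → [1, 2, 8, 11, 12]
9 → replaces 11 → [1, 2, 8, 9, 12]
13 → extends → [1, 2, 8, 9, 12, 13]
5 → replaces 8 → [1, 2, 5, 9, 12, 13]
7 → replaces 9 → [1, 2, 5, 7, 12, 13]
4 → replaces 5 → [1, 2, 4, 7, 12, 13]
10 → replaces 12 → [1, 2, 4, 7, 10, 13]
Length 6; one witness is 1, 6, 8, 11, 12, 13.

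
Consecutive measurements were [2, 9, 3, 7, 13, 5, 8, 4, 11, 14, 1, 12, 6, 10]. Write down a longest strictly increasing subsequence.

2, 3, 7, 8, 11, 14

Patience tails give the LIS length; then backtrack through the dp parents:
2 → extends → [2]
9 → extends → [2, 9]
3 → replaces 9 → [2, 3]
7 → extends → [2, 3, 7]
13 → extends → [2, 3, 7, 13]
5 → replaces 7 → [2, 3, 5, 13]
8 → replaces 13 → [2, 3, 5, 8]
4 → replaces 5 → [2, 3, 4, 8]
11 → extends → [2, 3, 4, 8, 11]
14 → extends → [2, 3, 4, 8, 11, 14]
1 → replaces 2 → [1, 3, 4, 8, 11, 14]
12 → replaces 14 → [1, 3, 4, 8, 11, 12]
6 → replaces 8 → [1, 3, 4, 6, 11, 12]
10 → replaces 11 → [1, 3, 4, 6, 10, 12]
Length 6; one witness is 2, 3, 7, 8, 11, 14.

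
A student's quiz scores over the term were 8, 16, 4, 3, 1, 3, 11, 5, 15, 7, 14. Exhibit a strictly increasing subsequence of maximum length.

1, 3, 5, 7, 14

Patience tails give the LIS length; then backtrack through the dp parents:
8 → extends → [8]
16 → extends → [8, 16]
4 → replaces 8 → [4, 16]
3 → replaces 4 → [3, 16]
1 → replaces 3 → [1, 16]
3 → replaces 16 → [1, 3]
11 → extends → [1, 3, 11]
5 → replaces 11 → [1, 3, 5]
15 → extends → [1, 3, 5, 15]
7 → replaces 15 → [1, 3, 5, 7]
14 → extends → [1, 3, 5, 7, 14]
Length 5; one witness is 1, 3, 5, 7, 14.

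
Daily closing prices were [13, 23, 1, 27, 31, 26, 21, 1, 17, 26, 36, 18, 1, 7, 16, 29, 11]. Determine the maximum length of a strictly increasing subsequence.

5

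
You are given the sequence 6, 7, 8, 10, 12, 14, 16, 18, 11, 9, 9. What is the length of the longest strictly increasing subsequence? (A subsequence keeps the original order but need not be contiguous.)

8

Track the smallest tail for each achievable length (strict):
6 → extends → [6]
7 → extends → [6, 7]
8 → extends → [6, 7, 8]
10 → extends → [6, 7, 8, 10]
12 → extends → [6, 7, 8, 10, 12]
14 → extends → [6, 7, 8, 10, 12, 14]
16 → extends → [6, 7, 8, 10, 12, 14, 16]
18 → extends → [6, 7, 8, 10, 12, 14, 16, 18]
11 → replaces 12 → [6, 7, 8, 10, 11, 14, 16, 18]
9 → replaces 10 → [6, 7, 8, 9, 11, 14, 16, 18]
9 → already a tail → [6, 7, 8, 9, 11, 14, 16, 18]
Eight tails, so the longest strictly increasing subsequence has length 8 (e.g. 6, 7, 8, 10, 12, 14, 16, 18).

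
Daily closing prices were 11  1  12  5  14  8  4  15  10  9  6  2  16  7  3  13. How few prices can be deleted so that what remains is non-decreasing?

Fewest deletions = n − (longest non-decreasing subsequence).
i:      1  2  3  4  5  6  7  8  9 10 11 12 13 14 15 16
a[i]:  11  1 12  5 14  8  4 15 10  9  6  2 16  7  3 13
dp:     1  1  2  2  3  3  2  4  4  4  3  2  5  4  3  5
max dp = 5, so deletions = 16 − 5 = 11.

11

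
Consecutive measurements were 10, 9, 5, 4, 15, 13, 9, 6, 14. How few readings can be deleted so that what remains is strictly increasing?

Fewest deletions = n − (longest strictly increasing subsequence).
i:      1  2  3  4  5  6  7  8  9
a[i]:  10  9  5  4 15 13  9  6 14
dp:     1  1  1  1  2  2  2  2  3
max dp = 3, so deletions = 9 − 3 = 6.

6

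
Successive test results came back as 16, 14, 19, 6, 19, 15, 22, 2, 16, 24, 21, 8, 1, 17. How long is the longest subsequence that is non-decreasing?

5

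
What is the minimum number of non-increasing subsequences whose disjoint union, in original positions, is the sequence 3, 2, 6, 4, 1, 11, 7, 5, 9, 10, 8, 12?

6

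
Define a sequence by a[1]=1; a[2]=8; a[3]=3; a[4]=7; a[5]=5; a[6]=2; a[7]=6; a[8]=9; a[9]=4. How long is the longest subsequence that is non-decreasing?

5

Let dp[i] be the length of the longest such subsequence ending at index i:
i:     1 2 3 4 5 6 7 8 9
a[i]:  1 8 3 7 5 2 6 9 4
dp:    1 2 2 3 3 2 4 5 3
Maximum dp value is 5.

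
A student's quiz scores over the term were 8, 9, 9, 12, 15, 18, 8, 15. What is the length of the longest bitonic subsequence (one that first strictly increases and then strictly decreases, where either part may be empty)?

6

inc[i] = longest strictly increasing subsequence ending at i; dec[i] = longest strictly decreasing subsequence starting at i:
i:      1  2  3  4  5  6  7  8
a[i]:   8  9  9 12 15 18  8 15
inc:    1  2  2  3  4  5  1  4
dec:    1  2  2  2  2  2  1  1
Best peak at i=6 (value 18): inc=5, dec=2, length 5+2−1 = 6.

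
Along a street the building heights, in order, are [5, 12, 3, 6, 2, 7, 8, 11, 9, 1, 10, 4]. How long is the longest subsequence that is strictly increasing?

Track the smallest tail for each achievable length (strict):
5 → extends → [5]
12 → extends → [5, 12]
3 → replaces 5 → [3, 12]
6 → replaces 12 → [3, 6]
2 → replaces 3 → [2, 6]
7 → extends → [2, 6, 7]
8 → extends → [2, 6, 7, 8]
11 → extends → [2, 6, 7, 8, 11]
9 → replaces 11 → [2, 6, 7, 8, 9]
1 → replaces 2 → [1, 6, 7, 8, 9]
10 → extends → [1, 6, 7, 8, 9, 10]
4 → replaces 6 → [1, 4, 7, 8, 9, 10]
Six tails, so the longest strictly increasing subsequence has length 6 (e.g. 5, 6, 7, 8, 9, 10).

6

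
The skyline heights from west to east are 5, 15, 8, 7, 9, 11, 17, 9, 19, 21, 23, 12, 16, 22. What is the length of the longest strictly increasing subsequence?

8

Track the smallest tail for each achievable length (strict):
5 → extends → [5]
15 → extends → [5, 15]
8 → replaces 15 → [5, 8]
7 → replaces 8 → [5, 7]
9 → extends → [5, 7, 9]
11 → extends → [5, 7, 9, 11]
17 → extends → [5, 7, 9, 11, 17]
9 → already a tail → [5, 7, 9, 11, 17]
19 → extends → [5, 7, 9, 11, 17, 19]
21 → extends → [5, 7, 9, 11, 17, 19, 21]
23 → extends → [5, 7, 9, 11, 17, 19, 21, 23]
12 → replaces 17 → [5, 7, 9, 11, 12, 19, 21, 23]
16 → replaces 19 → [5, 7, 9, 11, 12, 16, 21, 23]
22 → replaces 23 → [5, 7, 9, 11, 12, 16, 21, 22]
Eight tails, so the longest strictly increasing subsequence has length 8 (e.g. 5, 8, 9, 11, 17, 19, 21, 23).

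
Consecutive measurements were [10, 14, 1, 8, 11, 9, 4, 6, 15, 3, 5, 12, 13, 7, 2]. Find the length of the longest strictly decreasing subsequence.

Negate each value so 'decreasing' becomes 'increasing', then run patience tails on the negated sequence:
-10 → extends → [-10]
-14 → replaces -10 → [-14]
-1 → extends → [-14, -1]
-8 → replaces -1 → [-14, -8]
-11 → replaces -8 → [-14, -11]
-9 → extends → [-14, -11, -9]
-4 → extends → [-14, -11, -9, -4]
-6 → replaces -4 → [-14, -11, -9, -6]
-15 → replaces -14 → [-15, -11, -9, -6]
-3 → extends → [-15, -11, -9, -6, -3]
-5 → replaces -3 → [-15, -11, -9, -6, -5]
-12 → replaces -11 → [-15, -12, -9, -6, -5]
-13 → replaces -12 → [-15, -13, -9, -6, -5]
-7 → replaces -6 → [-15, -13, -9, -7, -5]
-2 → extends → [-15, -13, -9, -7, -5, -2]
Six tails, so the longest strictly decreasing subsequence of the original has length 6.

6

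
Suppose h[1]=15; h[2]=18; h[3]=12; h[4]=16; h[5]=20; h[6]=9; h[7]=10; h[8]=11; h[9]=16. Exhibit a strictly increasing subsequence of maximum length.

Patience tails give the LIS length; then backtrack through the dp parents:
15 → extends → [15]
18 → extends → [15, 18]
12 → replaces 15 → [12, 18]
16 → replaces 18 → [12, 16]
20 → extends → [12, 16, 20]
9 → replaces 12 → [9, 16, 20]
10 → replaces 16 → [9, 10, 20]
11 → replaces 20 → [9, 10, 11]
16 → extends → [9, 10, 11, 16]
Length 4; one witness is 9, 10, 11, 16.

9, 10, 11, 16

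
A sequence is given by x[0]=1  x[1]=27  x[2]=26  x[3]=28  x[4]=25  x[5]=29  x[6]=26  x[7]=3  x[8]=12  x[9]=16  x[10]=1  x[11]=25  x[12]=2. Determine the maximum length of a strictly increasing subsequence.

Let dp[i] be the length of the longest such subsequence ending at index i:
i:      0  1  2  3  4  5  6  7  8  9 10 11 12
x[i]:   1 27 26 28 25 29 26  3 12 16  1 25  2
dp:     1  2  2  3  2  4  3  2  3  4  1  5  2
Maximum dp value is 5.

5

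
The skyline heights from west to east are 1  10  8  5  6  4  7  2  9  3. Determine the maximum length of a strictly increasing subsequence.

Track the smallest tail for each achievable length (strict):
1 → extends → [1]
10 → extends → [1, 10]
8 → replaces 10 → [1, 8]
5 → replaces 8 → [1, 5]
6 → extends → [1, 5, 6]
4 → replaces 5 → [1, 4, 6]
7 → extends → [1, 4, 6, 7]
2 → replaces 4 → [1, 2, 6, 7]
9 → extends → [1, 2, 6, 7, 9]
3 → replaces 6 → [1, 2, 3, 7, 9]
Five tails, so the longest strictly increasing subsequence has length 5 (e.g. 1, 5, 6, 7, 9).

5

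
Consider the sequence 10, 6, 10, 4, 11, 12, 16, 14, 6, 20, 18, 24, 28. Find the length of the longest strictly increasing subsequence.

Let dp[i] be the length of the longest such subsequence ending at index i:
i:      1  2  3  4  5  6  7  8  9 10 11 12 13
a[i]:  10  6 10  4 11 12 16 14  6 20 18 24 28
dp:     1  1  2  1  3  4  5  5  2  6  6  7  8
Maximum dp value is 8.

8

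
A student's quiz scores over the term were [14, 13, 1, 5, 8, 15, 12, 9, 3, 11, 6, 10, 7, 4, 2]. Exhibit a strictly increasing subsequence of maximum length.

Patience tails give the LIS length; then backtrack through the dp parents:
14 → extends → [14]
13 → replaces 14 → [13]
1 → replaces 13 → [1]
5 → extends → [1, 5]
8 → extends → [1, 5, 8]
15 → extends → [1, 5, 8, 15]
12 → replaces 15 → [1, 5, 8, 12]
9 → replaces 12 → [1, 5, 8, 9]
3 → replaces 5 → [1, 3, 8, 9]
11 → extends → [1, 3, 8, 9, 11]
6 → replaces 8 → [1, 3, 6, 9, 11]
10 → replaces 11 → [1, 3, 6, 9, 10]
7 → replaces 9 → [1, 3, 6, 7, 10]
4 → replaces 6 → [1, 3, 4, 7, 10]
2 → replaces 3 → [1, 2, 4, 7, 10]
Length 5; one witness is 1, 5, 8, 9, 11.

1, 5, 8, 9, 11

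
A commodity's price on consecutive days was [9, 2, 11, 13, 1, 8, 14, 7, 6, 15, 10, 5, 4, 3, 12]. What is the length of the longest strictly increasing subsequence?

5

Let dp[i] be the length of the longest such subsequence ending at index i:
i:      1  2  3  4  5  6  7  8  9 10 11 12 13 14 15
a[i]:   9  2 11 13  1  8 14  7  6 15 10  5  4  3 12
dp:     1  1  2  3  1  2  4  2  2  5  3  2  2  2  4
Maximum dp value is 5.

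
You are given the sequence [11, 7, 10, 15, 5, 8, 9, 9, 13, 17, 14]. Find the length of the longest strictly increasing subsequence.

Track the smallest tail for each achievable length (strict):
11 → extends → [11]
7 → replaces 11 → [7]
10 → extends → [7, 10]
15 → extends → [7, 10, 15]
5 → replaces 7 → [5, 10, 15]
8 → replaces 10 → [5, 8, 15]
9 → replaces 15 → [5, 8, 9]
9 → already a tail → [5, 8, 9]
13 → extends → [5, 8, 9, 13]
17 → extends → [5, 8, 9, 13, 17]
14 → replaces 17 → [5, 8, 9, 13, 14]
Five tails, so the longest strictly increasing subsequence has length 5 (e.g. 7, 8, 9, 13, 17).

5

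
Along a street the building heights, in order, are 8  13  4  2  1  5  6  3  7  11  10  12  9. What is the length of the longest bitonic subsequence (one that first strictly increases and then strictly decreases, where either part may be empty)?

7

inc[i] = longest strictly increasing subsequence ending at i; dec[i] = longest strictly decreasing subsequence starting at i:
i:      1  2  3  4  5  6  7  8  9 10 11 12 13
a[i]:   8 13  4  2  1  5  6  3  7 11 10 12  9
inc:    1  2  1  1  1  2  3  2  4  5  5  6  5
dec:    4  4  3  2  1  2  2  1  1  3  2  2  1
Best peak at i=10 (value 11): inc=5, dec=3, length 5+3−1 = 7.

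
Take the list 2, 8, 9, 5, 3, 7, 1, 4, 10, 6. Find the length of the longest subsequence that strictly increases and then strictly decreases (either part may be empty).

inc[i] = longest strictly increasing subsequence ending at i; dec[i] = longest strictly decreasing subsequence starting at i:
i:      1  2  3  4  5  6  7  8  9 10
a[i]:   2  8  9  5  3  7  1  4 10  6
inc:    1  2  3  2  2  3  1  3  4  4
dec:    2  4  4  3  2  2  1  1  2  1
Best peak at i=3 (value 9): inc=3, dec=4, length 3+4−1 = 6.

6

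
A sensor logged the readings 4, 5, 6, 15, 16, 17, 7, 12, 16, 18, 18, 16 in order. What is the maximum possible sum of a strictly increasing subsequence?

81

Let S[i] be the best sum of a strictly increasing subsequence ending at i:
i:      1  2  3  4  5  6  7  8  9 10 11 12
a[i]:   4  5  6 15 16 17  7 12 16 18 18 16
S:      4  9 15 30 46 63 22 34 50 81 81 50
Maximum is 81 (e.g. 4 + 5 + 6 + 15 + 16 + 17 + 18).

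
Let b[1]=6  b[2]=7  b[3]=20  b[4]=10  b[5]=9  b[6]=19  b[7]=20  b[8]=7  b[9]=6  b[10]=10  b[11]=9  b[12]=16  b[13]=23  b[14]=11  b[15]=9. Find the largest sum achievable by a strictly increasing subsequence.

85

Let S[i] be the best sum of a strictly increasing subsequence ending at i:
i:      1  2  3  4  5  6  7  8  9 10 11 12 13 14 15
b[i]:   6  7 20 10  9 19 20  7  6 10  9 16 23 11  9
S:      6 13 33 23 22 42 62 13  6 32 22 48 85 43 22
Maximum is 85 (e.g. 6 + 7 + 10 + 19 + 20 + 23).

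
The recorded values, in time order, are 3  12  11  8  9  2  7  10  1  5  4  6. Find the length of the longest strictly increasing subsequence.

Let dp[i] be the length of the longest such subsequence ending at index i:
i:      1  2  3  4  5  6  7  8  9 10 11 12
a[i]:   3 12 11  8  9  2  7 10  1  5  4  6
dp:     1  2  2  2  3  1  2  4  1  2  2  3
Maximum dp value is 4.

4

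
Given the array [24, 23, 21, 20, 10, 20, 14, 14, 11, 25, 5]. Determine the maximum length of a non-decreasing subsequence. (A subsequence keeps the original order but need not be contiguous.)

4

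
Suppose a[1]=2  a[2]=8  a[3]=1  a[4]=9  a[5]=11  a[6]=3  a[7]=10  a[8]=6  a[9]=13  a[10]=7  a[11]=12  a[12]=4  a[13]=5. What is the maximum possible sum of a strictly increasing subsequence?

Let S[i] be the best sum of a strictly increasing subsequence ending at i:
i:      1  2  3  4  5  6  7  8  9 10 11 12 13
a[i]:   2  8  1  9 11  3 10  6 13  7 12  4  5
S:      2 10  1 19 30  5 29 11 43 18 42  9 14
Maximum is 43 (e.g. 2 + 8 + 9 + 11 + 13).

43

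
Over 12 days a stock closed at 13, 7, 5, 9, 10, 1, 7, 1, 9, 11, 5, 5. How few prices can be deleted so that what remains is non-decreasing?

Fewest deletions = n − (longest non-decreasing subsequence).
Patience tails:
13 → extends → [13]
7 → replaces 13 → [7]
5 → replaces 7 → [5]
9 → extends → [5, 9]
10 → extends → [5, 9, 10]
1 → replaces 5 → [1, 9, 10]
7 → replaces 9 → [1, 7, 10]
1 → replaces 7 → [1, 1, 10]
9 → replaces 10 → [1, 1, 9]
11 → extends → [1, 1, 9, 11]
5 → replaces 9 → [1, 1, 5, 11]
5 → replaces 11 → [1, 1, 5, 5]
Longest non-decreasing subsequence has length 4, so deletions = 12 − 4 = 8.

8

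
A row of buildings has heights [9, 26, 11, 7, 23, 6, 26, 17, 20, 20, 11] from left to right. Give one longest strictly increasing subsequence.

Patience tails give the LIS length; then backtrack through the dp parents:
9 → extends → [9]
26 → extends → [9, 26]
11 → replaces 26 → [9, 11]
7 → replaces 9 → [7, 11]
23 → extends → [7, 11, 23]
6 → replaces 7 → [6, 11, 23]
26 → extends → [6, 11, 23, 26]
17 → replaces 23 → [6, 11, 17, 26]
20 → replaces 26 → [6, 11, 17, 20]
20 → already a tail → [6, 11, 17, 20]
11 → already a tail → [6, 11, 17, 20]
Length 4; one witness is 9, 11, 23, 26.

9, 11, 23, 26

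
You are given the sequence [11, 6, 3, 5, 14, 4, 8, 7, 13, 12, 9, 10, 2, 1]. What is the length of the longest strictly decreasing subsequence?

6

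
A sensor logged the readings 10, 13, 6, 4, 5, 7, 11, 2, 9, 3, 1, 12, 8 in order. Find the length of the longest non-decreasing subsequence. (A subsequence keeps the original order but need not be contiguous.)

5

Let dp[i] be the length of the longest such subsequence ending at index i:
i:      1  2  3  4  5  6  7  8  9 10 11 12 13
a[i]:  10 13  6  4  5  7 11  2  9  3  1 12  8
dp:     1  2  1  1  2  3  4  1  4  2  1  5  4
Maximum dp value is 5.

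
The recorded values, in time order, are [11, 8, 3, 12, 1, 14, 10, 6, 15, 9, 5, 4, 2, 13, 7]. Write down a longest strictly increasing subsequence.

11, 12, 14, 15

Patience tails give the LIS length; then backtrack through the dp parents:
11 → extends → [11]
8 → replaces 11 → [8]
3 → replaces 8 → [3]
12 → extends → [3, 12]
1 → replaces 3 → [1, 12]
14 → extends → [1, 12, 14]
10 → replaces 12 → [1, 10, 14]
6 → replaces 10 → [1, 6, 14]
15 → extends → [1, 6, 14, 15]
9 → replaces 14 → [1, 6, 9, 15]
5 → replaces 6 → [1, 5, 9, 15]
4 → replaces 5 → [1, 4, 9, 15]
2 → replaces 4 → [1, 2, 9, 15]
13 → replaces 15 → [1, 2, 9, 13]
7 → replaces 9 → [1, 2, 7, 13]
Length 4; one witness is 11, 12, 14, 15.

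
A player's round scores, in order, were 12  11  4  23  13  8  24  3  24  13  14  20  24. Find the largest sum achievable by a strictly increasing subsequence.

Let S[i] be the best sum of a strictly increasing subsequence ending at i:
i:      1  2  3  4  5  6  7  8  9 10 11 12 13
a[i]:  12 11  4 23 13  8 24  3 24 13 14 20 24
S:     12 11  4 35 25 12 59  3 59 25 39 59 83
Maximum is 83 (e.g. 4 + 8 + 13 + 14 + 20 + 24).

83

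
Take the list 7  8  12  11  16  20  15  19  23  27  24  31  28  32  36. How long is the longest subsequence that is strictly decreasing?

Let dp[i] be the longest strictly decreasing subsequence ending at i:
i:      1  2  3  4  5  6  7  8  9 10 11 12 13 14 15
a[i]:   7  8 12 11 16 20 15 19 23 27 24 31 28 32 36
dp:     1  1  1  2  1  1  2  2  1  1  2  1  2  1  1
Maximum is 2.

2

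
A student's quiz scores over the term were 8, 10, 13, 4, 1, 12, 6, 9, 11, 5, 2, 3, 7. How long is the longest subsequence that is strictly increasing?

4

Track the smallest tail for each achievable length (strict):
8 → extends → [8]
10 → extends → [8, 10]
13 → extends → [8, 10, 13]
4 → replaces 8 → [4, 10, 13]
1 → replaces 4 → [1, 10, 13]
12 → replaces 13 → [1, 10, 12]
6 → replaces 10 → [1, 6, 12]
9 → replaces 12 → [1, 6, 9]
11 → extends → [1, 6, 9, 11]
5 → replaces 6 → [1, 5, 9, 11]
2 → replaces 5 → [1, 2, 9, 11]
3 → replaces 9 → [1, 2, 3, 11]
7 → replaces 11 → [1, 2, 3, 7]
Four tails, so the longest strictly increasing subsequence has length 4 (e.g. 4, 6, 9, 11).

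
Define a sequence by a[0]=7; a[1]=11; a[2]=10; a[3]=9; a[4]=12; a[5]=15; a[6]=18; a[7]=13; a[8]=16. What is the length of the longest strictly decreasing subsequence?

Negate each value so 'decreasing' becomes 'increasing', then run patience tails on the negated sequence:
-7 → extends → [-7]
-11 → replaces -7 → [-11]
-10 → extends → [-11, -10]
-9 → extends → [-11, -10, -9]
-12 → replaces -11 → [-12, -10, -9]
-15 → replaces -12 → [-15, -10, -9]
-18 → replaces -15 → [-18, -10, -9]
-13 → replaces -10 → [-18, -13, -9]
-16 → replaces -13 → [-18, -16, -9]
Three tails, so the longest strictly decreasing subsequence of the original has length 3.

3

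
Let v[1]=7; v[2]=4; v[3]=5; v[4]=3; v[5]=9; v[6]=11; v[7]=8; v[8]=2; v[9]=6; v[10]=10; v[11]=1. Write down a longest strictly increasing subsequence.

4, 5, 9, 11

Patience tails give the LIS length; then backtrack through the dp parents:
7 → extends → [7]
4 → replaces 7 → [4]
5 → extends → [4, 5]
3 → replaces 4 → [3, 5]
9 → extends → [3, 5, 9]
11 → extends → [3, 5, 9, 11]
8 → replaces 9 → [3, 5, 8, 11]
2 → replaces 3 → [2, 5, 8, 11]
6 → replaces 8 → [2, 5, 6, 11]
10 → replaces 11 → [2, 5, 6, 10]
1 → replaces 2 → [1, 5, 6, 10]
Length 4; one witness is 4, 5, 9, 11.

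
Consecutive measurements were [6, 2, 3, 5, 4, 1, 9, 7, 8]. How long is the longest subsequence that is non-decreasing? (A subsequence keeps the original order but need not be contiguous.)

Track the smallest tail for each achievable length (allowing ties):
6 → extends → [6]
2 → replaces 6 → [2]
3 → extends → [2, 3]
5 → extends → [2, 3, 5]
4 → replaces 5 → [2, 3, 4]
1 → replaces 2 → [1, 3, 4]
9 → extends → [1, 3, 4, 9]
7 → replaces 9 → [1, 3, 4, 7]
8 → extends → [1, 3, 4, 7, 8]
Five tails, so the longest non-decreasing subsequence has length 5 (e.g. 2, 3, 5, 7, 8).

5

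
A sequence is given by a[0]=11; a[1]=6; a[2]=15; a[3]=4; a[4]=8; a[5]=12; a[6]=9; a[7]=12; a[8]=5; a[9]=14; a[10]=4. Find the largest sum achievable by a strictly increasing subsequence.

Let S[i] be the best sum of a strictly increasing subsequence ending at i:
i:      0  1  2  3  4  5  6  7  8  9 10
a[i]:  11  6 15  4  8 12  9 12  5 14  4
S:     11  6 26  4 14 26 23 35  9 49  4
Maximum is 49 (e.g. 6 + 8 + 9 + 12 + 14).

49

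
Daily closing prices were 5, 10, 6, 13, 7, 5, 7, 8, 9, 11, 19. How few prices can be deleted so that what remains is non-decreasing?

3

Fewest deletions = n − (longest non-decreasing subsequence).
Patience tails:
5 → extends → [5]
10 → extends → [5, 10]
6 → replaces 10 → [5, 6]
13 → extends → [5, 6, 13]
7 → replaces 13 → [5, 6, 7]
5 → replaces 6 → [5, 5, 7]
7 → extends → [5, 5, 7, 7]
8 → extends → [5, 5, 7, 7, 8]
9 → extends → [5, 5, 7, 7, 8, 9]
11 → extends → [5, 5, 7, 7, 8, 9, 11]
19 → extends → [5, 5, 7, 7, 8, 9, 11, 19]
Longest non-decreasing subsequence has length 8, so deletions = 11 − 8 = 3.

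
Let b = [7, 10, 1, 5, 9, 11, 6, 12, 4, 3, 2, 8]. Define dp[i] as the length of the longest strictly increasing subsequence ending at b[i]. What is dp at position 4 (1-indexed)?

2

dp[i] = 1 + max{dp[j] : j<i, b[j]<b[i]} (or 1 if no such j):
i:      1  2  3  4  5  6  7  8  9 10 11 12
b[i]:   7 10  1  5  9 11  6 12  4  3  2  8
dp:     1  2  1  2  3  4  3  5  2  2  2  4
At index 4 the value is 2.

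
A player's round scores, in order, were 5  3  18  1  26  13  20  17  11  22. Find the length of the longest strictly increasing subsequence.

Track the smallest tail for each achievable length (strict):
5 → extends → [5]
3 → replaces 5 → [3]
18 → extends → [3, 18]
1 → replaces 3 → [1, 18]
26 → extends → [1, 18, 26]
13 → replaces 18 → [1, 13, 26]
20 → replaces 26 → [1, 13, 20]
17 → replaces 20 → [1, 13, 17]
11 → replaces 13 → [1, 11, 17]
22 → extends → [1, 11, 17, 22]
Four tails, so the longest strictly increasing subsequence has length 4 (e.g. 5, 18, 20, 22).

4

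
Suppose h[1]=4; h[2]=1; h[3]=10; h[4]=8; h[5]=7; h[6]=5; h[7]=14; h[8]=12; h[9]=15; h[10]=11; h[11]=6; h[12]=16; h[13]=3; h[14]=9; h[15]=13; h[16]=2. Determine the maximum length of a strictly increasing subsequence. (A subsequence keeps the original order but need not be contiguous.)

Track the smallest tail for each achievable length (strict):
4 → extends → [4]
1 → replaces 4 → [1]
10 → extends → [1, 10]
8 → replaces 10 → [1, 8]
7 → replaces 8 → [1, 7]
5 → replaces 7 → [1, 5]
14 → extends → [1, 5, 14]
12 → replaces 14 → [1, 5, 12]
15 → extends → [1, 5, 12, 15]
11 → replaces 12 → [1, 5, 11, 15]
6 → replaces 11 → [1, 5, 6, 15]
16 → extends → [1, 5, 6, 15, 16]
3 → replaces 5 → [1, 3, 6, 15, 16]
9 → replaces 15 → [1, 3, 6, 9, 16]
13 → replaces 16 → [1, 3, 6, 9, 13]
2 → replaces 3 → [1, 2, 6, 9, 13]
Five tails, so the longest strictly increasing subsequence has length 5 (e.g. 4, 10, 14, 15, 16).

5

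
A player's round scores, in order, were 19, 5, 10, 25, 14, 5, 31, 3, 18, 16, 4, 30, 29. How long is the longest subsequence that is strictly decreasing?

Negate each value so 'decreasing' becomes 'increasing', then run patience tails on the negated sequence:
-19 → extends → [-19]
-5 → extends → [-19, -5]
-10 → replaces -5 → [-19, -10]
-25 → replaces -19 → [-25, -10]
-14 → replaces -10 → [-25, -14]
-5 → extends → [-25, -14, -5]
-31 → replaces -25 → [-31, -14, -5]
-3 → extends → [-31, -14, -5, -3]
-18 → replaces -14 → [-31, -18, -5, -3]
-16 → replaces -5 → [-31, -18, -16, -3]
-4 → replaces -3 → [-31, -18, -16, -4]
-30 → replaces -18 → [-31, -30, -16, -4]
-29 → replaces -16 → [-31, -30, -29, -4]
Four tails, so the longest strictly decreasing subsequence of the original has length 4.

4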